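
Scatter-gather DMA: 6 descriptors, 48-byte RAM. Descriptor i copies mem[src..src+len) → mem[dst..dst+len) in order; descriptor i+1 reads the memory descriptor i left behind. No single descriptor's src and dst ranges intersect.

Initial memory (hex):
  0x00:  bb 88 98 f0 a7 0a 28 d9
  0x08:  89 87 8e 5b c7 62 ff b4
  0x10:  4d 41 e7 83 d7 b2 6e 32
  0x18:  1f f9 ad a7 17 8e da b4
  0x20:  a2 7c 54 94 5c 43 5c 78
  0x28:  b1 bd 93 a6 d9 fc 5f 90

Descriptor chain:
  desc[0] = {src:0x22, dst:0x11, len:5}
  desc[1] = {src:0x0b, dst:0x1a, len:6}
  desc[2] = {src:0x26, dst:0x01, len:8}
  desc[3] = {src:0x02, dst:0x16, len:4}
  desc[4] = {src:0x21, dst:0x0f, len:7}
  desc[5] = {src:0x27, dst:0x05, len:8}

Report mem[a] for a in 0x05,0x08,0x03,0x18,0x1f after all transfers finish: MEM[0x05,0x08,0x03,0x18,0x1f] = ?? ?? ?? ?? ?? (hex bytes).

MEM[0x05,0x08,0x03,0x18,0x1f] = 78 93 b1 bd 4d

[0] 0x22->0x11 len=5 : 54 94 5c 43 5c
[1] 0x0b->0x1a len=6 : 5b c7 62 ff b4 4d
[2] 0x26->0x01 len=8 : 5c 78 b1 bd 93 a6 d9 fc
[3] 0x02->0x16 len=4 : 78 b1 bd 93
[4] 0x21->0x0f len=7 : 7c 54 94 5c 43 5c 78
[5] 0x27->0x05 len=8 : 78 b1 bd 93 a6 d9 fc 5f
query mem[0x05]=0x78, mem[0x08]=0x93, mem[0x03]=0xb1, mem[0x18]=0xbd, mem[0x1f]=0x4d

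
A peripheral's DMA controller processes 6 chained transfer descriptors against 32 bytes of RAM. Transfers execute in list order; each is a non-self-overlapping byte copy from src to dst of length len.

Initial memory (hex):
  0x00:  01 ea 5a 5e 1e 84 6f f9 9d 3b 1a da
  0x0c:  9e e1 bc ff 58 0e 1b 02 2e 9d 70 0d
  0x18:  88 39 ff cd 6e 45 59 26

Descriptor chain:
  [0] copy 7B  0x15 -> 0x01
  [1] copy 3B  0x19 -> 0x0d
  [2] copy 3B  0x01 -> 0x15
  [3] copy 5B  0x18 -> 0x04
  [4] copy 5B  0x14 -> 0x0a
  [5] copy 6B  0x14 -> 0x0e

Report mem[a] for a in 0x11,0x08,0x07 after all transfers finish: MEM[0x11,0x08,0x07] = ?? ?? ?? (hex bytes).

[0] 0x15->0x01 len=7 : 9d 70 0d 88 39 ff cd
[1] 0x19->0x0d len=3 : 39 ff cd
[2] 0x01->0x15 len=3 : 9d 70 0d
[3] 0x18->0x04 len=5 : 88 39 ff cd 6e
[4] 0x14->0x0a len=5 : 2e 9d 70 0d 88
[5] 0x14->0x0e len=6 : 2e 9d 70 0d 88 39
query mem[0x11]=0x0d, mem[0x08]=0x6e, mem[0x07]=0xcd

MEM[0x11,0x08,0x07] = 0d 6e cd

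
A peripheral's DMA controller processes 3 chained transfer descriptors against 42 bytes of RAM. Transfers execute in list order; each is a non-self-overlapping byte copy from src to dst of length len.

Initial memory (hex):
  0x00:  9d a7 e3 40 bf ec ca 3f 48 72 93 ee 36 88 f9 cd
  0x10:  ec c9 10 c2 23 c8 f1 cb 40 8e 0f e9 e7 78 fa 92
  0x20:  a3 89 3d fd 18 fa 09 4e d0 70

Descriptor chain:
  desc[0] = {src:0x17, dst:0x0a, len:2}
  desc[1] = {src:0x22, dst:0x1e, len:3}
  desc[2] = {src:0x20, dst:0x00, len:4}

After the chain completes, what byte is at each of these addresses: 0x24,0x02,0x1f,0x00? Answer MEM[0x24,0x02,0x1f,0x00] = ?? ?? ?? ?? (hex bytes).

[0] 0x17->0x0a len=2 : cb 40
[1] 0x22->0x1e len=3 : 3d fd 18
[2] 0x20->0x00 len=4 : 18 89 3d fd
query mem[0x24]=0x18, mem[0x02]=0x3d, mem[0x1f]=0xfd, mem[0x00]=0x18

MEM[0x24,0x02,0x1f,0x00] = 18 3d fd 18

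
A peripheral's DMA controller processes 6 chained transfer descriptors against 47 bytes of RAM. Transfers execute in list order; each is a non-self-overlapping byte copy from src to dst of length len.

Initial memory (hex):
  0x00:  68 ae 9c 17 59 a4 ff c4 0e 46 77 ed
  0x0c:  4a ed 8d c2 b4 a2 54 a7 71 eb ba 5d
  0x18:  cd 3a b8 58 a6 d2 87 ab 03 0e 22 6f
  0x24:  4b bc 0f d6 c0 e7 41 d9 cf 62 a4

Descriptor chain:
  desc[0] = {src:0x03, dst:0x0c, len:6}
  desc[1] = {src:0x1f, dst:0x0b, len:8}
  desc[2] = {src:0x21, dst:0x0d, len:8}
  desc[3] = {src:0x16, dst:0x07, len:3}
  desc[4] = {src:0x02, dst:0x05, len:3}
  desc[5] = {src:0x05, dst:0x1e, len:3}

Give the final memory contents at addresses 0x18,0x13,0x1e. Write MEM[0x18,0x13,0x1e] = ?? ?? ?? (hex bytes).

#0 dst[0x0c+6] := {0x17,0x59,0xa4,0xff,0xc4,0x0e}
#1 dst[0x0b+8] := {0xab,0x03,0x0e,0x22,0x6f,0x4b,0xbc,0x0f}
#2 dst[0x0d+8] := {0x0e,0x22,0x6f,0x4b,0xbc,0x0f,0xd6,0xc0}
#3 dst[0x07+3] := {0xba,0x5d,0xcd}
#4 dst[0x05+3] := {0x9c,0x17,0x59}
#5 dst[0x1e+3] := {0x9c,0x17,0x59}
query mem[0x18]=0xcd, mem[0x13]=0xd6, mem[0x1e]=0x9c

MEM[0x18,0x13,0x1e] = cd d6 9c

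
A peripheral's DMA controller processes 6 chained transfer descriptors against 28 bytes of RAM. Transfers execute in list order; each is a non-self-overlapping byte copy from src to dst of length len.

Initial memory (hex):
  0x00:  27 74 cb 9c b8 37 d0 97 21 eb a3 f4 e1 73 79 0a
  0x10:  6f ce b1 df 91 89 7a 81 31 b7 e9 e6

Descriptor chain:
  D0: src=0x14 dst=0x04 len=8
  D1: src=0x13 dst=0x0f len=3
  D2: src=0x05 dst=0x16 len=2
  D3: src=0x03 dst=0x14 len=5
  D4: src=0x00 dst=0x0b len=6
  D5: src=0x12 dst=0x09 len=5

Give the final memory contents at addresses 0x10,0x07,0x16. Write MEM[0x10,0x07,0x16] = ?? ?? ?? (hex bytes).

MEM[0x10,0x07,0x16] = 89 81 89

#0 dst[0x04+8] := {0x91,0x89,0x7a,0x81,0x31,0xb7,0xe9,0xe6}
#1 dst[0x0f+3] := {0xdf,0x91,0x89}
#2 dst[0x16+2] := {0x89,0x7a}
#3 dst[0x14+5] := {0x9c,0x91,0x89,0x7a,0x81}
#4 dst[0x0b+6] := {0x27,0x74,0xcb,0x9c,0x91,0x89}
#5 dst[0x09+5] := {0xb1,0xdf,0x9c,0x91,0x89}
query mem[0x10]=0x89, mem[0x07]=0x81, mem[0x16]=0x89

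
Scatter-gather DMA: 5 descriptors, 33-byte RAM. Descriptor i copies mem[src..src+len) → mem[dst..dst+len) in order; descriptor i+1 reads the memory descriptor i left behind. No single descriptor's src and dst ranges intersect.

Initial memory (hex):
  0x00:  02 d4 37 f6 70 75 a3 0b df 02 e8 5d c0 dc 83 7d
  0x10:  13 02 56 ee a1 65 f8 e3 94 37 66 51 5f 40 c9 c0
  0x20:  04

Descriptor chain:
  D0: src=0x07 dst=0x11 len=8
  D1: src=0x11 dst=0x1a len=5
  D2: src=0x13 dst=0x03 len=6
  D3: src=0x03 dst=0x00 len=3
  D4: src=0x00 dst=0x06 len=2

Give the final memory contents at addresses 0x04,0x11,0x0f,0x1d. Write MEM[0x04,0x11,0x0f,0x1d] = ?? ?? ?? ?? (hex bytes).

D0: mem[0x11..0x18] <- [0b df 02 e8 5d c0 dc 83]
D1: mem[0x1a..0x1e] <- [0b df 02 e8 5d]
D2: mem[0x03..0x08] <- [02 e8 5d c0 dc 83]
D3: mem[0x00..0x02] <- [02 e8 5d]
D4: mem[0x06..0x07] <- [02 e8]
query mem[0x04]=0xe8, mem[0x11]=0x0b, mem[0x0f]=0x7d, mem[0x1d]=0xe8

MEM[0x04,0x11,0x0f,0x1d] = e8 0b 7d e8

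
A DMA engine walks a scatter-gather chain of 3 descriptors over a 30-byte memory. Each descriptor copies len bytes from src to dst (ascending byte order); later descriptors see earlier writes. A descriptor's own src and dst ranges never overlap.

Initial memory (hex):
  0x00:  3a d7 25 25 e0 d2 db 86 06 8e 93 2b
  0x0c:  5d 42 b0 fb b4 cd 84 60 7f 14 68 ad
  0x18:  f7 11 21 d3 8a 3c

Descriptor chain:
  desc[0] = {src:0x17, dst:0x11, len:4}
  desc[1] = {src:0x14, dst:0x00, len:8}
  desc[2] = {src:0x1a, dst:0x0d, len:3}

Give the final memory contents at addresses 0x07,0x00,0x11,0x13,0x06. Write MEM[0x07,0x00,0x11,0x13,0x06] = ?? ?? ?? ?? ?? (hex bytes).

D0: mem[0x11..0x14] <- [ad f7 11 21]
D1: mem[0x00..0x07] <- [21 14 68 ad f7 11 21 d3]
D2: mem[0x0d..0x0f] <- [21 d3 8a]
query mem[0x07]=0xd3, mem[0x00]=0x21, mem[0x11]=0xad, mem[0x13]=0x11, mem[0x06]=0x21

MEM[0x07,0x00,0x11,0x13,0x06] = d3 21 ad 11 21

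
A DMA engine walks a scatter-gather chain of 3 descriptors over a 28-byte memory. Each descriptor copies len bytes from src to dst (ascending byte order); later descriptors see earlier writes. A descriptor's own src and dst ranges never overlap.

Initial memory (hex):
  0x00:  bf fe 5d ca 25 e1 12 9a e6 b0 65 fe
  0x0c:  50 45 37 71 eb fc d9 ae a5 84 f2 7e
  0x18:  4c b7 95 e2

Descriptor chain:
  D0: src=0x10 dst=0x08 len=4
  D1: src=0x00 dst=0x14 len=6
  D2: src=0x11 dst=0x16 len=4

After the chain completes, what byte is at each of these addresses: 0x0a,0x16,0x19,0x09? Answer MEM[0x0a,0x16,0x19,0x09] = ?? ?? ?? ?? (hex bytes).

MEM[0x0a,0x16,0x19,0x09] = d9 fc bf fc

  after D0: wrote 4B at 0x08 = ebfcd9ae
  after D1: wrote 6B at 0x14 = bffe5dca25e1
  after D2: wrote 4B at 0x16 = fcd9aebf
query mem[0x0a]=0xd9, mem[0x16]=0xfc, mem[0x19]=0xbf, mem[0x09]=0xfc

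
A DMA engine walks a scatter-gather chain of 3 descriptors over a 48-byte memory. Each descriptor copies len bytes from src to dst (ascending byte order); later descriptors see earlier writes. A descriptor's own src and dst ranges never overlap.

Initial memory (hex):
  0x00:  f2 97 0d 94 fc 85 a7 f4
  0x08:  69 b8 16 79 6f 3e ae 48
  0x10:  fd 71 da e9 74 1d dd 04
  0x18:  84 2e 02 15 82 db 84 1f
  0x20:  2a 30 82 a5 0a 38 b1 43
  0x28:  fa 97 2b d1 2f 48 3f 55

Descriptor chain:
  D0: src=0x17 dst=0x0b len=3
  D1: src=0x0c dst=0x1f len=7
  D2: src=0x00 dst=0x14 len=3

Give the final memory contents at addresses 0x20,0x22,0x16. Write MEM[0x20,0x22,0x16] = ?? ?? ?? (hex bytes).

#0 dst[0x0b+3] := {0x04,0x84,0x2e}
#1 dst[0x1f+7] := {0x84,0x2e,0xae,0x48,0xfd,0x71,0xda}
#2 dst[0x14+3] := {0xf2,0x97,0x0d}
query mem[0x20]=0x2e, mem[0x22]=0x48, mem[0x16]=0x0d

MEM[0x20,0x22,0x16] = 2e 48 0d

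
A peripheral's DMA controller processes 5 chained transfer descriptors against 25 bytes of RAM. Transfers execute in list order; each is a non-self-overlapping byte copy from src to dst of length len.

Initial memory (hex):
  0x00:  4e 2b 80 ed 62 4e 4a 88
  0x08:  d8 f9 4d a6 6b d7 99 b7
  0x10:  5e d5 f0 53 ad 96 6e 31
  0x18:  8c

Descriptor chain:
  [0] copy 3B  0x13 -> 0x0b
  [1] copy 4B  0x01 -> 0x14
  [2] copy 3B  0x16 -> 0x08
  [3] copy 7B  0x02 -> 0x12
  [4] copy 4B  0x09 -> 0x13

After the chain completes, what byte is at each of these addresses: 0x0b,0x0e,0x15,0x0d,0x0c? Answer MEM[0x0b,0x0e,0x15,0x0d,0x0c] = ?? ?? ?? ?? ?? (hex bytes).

  after D0: wrote 3B at 0x0b = 53ad96
  after D1: wrote 4B at 0x14 = 2b80ed62
  after D2: wrote 3B at 0x08 = ed628c
  after D3: wrote 7B at 0x12 = 80ed624e4a88ed
  after D4: wrote 4B at 0x13 = 628c53ad
query mem[0x0b]=0x53, mem[0x0e]=0x99, mem[0x15]=0x53, mem[0x0d]=0x96, mem[0x0c]=0xad

MEM[0x0b,0x0e,0x15,0x0d,0x0c] = 53 99 53 96 ad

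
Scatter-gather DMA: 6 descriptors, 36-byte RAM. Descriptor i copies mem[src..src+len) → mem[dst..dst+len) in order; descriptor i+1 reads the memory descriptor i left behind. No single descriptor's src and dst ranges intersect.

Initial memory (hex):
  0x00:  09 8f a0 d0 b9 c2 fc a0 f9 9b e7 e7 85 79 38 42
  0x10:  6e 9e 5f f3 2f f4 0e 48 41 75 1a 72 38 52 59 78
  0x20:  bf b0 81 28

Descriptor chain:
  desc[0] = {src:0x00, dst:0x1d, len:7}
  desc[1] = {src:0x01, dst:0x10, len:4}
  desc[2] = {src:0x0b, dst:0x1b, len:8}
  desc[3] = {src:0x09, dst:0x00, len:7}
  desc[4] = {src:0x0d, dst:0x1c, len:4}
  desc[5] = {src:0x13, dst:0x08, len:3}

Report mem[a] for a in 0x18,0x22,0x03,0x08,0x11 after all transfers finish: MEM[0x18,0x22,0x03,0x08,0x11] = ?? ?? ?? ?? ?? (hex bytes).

MEM[0x18,0x22,0x03,0x08,0x11] = 41 d0 85 b9 a0

D0: mem[0x1d..0x23] <- [09 8f a0 d0 b9 c2 fc]
D1: mem[0x10..0x13] <- [8f a0 d0 b9]
D2: mem[0x1b..0x22] <- [e7 85 79 38 42 8f a0 d0]
D3: mem[0x00..0x06] <- [9b e7 e7 85 79 38 42]
D4: mem[0x1c..0x1f] <- [79 38 42 8f]
D5: mem[0x08..0x0a] <- [b9 2f f4]
query mem[0x18]=0x41, mem[0x22]=0xd0, mem[0x03]=0x85, mem[0x08]=0xb9, mem[0x11]=0xa0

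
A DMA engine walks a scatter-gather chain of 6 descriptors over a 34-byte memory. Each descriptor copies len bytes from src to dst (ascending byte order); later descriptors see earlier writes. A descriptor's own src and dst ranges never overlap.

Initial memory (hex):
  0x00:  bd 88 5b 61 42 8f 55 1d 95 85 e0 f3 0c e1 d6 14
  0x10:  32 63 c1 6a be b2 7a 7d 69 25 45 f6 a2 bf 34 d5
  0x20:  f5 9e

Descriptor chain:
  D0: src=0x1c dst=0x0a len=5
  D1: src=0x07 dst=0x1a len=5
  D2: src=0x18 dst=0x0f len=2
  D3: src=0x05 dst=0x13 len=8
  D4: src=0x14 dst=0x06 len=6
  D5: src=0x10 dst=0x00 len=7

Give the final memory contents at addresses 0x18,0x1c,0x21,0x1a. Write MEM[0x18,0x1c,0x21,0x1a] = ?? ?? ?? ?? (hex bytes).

D0: mem[0x0a..0x0e] <- [a2 bf 34 d5 f5]
D1: mem[0x1a..0x1e] <- [1d 95 85 a2 bf]
D2: mem[0x0f..0x10] <- [69 25]
D3: mem[0x13..0x1a] <- [8f 55 1d 95 85 a2 bf 34]
D4: mem[0x06..0x0b] <- [55 1d 95 85 a2 bf]
D5: mem[0x00..0x06] <- [25 63 c1 8f 55 1d 95]
query mem[0x18]=0xa2, mem[0x1c]=0x85, mem[0x21]=0x9e, mem[0x1a]=0x34

MEM[0x18,0x1c,0x21,0x1a] = a2 85 9e 34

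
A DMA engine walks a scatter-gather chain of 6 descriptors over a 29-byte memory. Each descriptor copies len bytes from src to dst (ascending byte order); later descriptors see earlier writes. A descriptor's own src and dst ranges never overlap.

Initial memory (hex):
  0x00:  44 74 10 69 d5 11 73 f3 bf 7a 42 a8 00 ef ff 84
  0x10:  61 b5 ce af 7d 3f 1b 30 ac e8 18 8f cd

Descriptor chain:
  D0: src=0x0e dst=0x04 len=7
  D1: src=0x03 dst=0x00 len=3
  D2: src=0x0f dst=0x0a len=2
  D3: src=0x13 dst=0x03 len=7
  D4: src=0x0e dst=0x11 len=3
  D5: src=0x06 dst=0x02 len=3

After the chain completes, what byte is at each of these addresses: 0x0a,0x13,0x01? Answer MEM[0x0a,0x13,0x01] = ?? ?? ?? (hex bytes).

MEM[0x0a,0x13,0x01] = 84 61 ff

  after D0: wrote 7B at 0x04 = ff8461b5ceaf7d
  after D1: wrote 3B at 0x00 = 69ff84
  after D2: wrote 2B at 0x0a = 8461
  after D3: wrote 7B at 0x03 = af7d3f1b30ace8
  after D4: wrote 3B at 0x11 = ff8461
  after D5: wrote 3B at 0x02 = 1b30ac
query mem[0x0a]=0x84, mem[0x13]=0x61, mem[0x01]=0xff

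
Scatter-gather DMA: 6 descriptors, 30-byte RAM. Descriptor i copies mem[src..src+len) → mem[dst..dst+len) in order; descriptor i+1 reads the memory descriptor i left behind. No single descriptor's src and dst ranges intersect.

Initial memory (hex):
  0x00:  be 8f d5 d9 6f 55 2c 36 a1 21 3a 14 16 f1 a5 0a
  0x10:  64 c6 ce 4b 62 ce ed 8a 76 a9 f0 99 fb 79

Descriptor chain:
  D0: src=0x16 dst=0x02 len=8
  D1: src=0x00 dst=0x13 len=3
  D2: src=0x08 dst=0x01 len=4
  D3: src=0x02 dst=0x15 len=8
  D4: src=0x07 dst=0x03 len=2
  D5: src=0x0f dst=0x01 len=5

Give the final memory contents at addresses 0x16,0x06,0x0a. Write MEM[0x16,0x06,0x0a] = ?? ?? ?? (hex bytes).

D0: mem[0x02..0x09] <- [ed 8a 76 a9 f0 99 fb 79]
D1: mem[0x13..0x15] <- [be 8f ed]
D2: mem[0x01..0x04] <- [fb 79 3a 14]
D3: mem[0x15..0x1c] <- [79 3a 14 a9 f0 99 fb 79]
D4: mem[0x03..0x04] <- [99 fb]
D5: mem[0x01..0x05] <- [0a 64 c6 ce be]
query mem[0x16]=0x3a, mem[0x06]=0xf0, mem[0x0a]=0x3a

MEM[0x16,0x06,0x0a] = 3a f0 3a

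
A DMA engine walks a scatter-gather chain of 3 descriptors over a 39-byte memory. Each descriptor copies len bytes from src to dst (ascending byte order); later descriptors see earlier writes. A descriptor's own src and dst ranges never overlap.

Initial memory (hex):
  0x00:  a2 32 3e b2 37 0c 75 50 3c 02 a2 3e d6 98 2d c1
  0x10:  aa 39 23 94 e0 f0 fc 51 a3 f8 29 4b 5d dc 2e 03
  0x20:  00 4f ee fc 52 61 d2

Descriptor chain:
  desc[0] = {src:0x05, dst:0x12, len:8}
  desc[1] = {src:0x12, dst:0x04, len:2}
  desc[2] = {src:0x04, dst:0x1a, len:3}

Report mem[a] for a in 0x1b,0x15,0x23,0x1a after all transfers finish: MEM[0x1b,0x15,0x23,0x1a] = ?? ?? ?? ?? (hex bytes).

  after D0: wrote 8B at 0x12 = 0c75503c02a23ed6
  after D1: wrote 2B at 0x04 = 0c75
  after D2: wrote 3B at 0x1a = 0c7575
query mem[0x1b]=0x75, mem[0x15]=0x3c, mem[0x23]=0xfc, mem[0x1a]=0x0c

MEM[0x1b,0x15,0x23,0x1a] = 75 3c fc 0c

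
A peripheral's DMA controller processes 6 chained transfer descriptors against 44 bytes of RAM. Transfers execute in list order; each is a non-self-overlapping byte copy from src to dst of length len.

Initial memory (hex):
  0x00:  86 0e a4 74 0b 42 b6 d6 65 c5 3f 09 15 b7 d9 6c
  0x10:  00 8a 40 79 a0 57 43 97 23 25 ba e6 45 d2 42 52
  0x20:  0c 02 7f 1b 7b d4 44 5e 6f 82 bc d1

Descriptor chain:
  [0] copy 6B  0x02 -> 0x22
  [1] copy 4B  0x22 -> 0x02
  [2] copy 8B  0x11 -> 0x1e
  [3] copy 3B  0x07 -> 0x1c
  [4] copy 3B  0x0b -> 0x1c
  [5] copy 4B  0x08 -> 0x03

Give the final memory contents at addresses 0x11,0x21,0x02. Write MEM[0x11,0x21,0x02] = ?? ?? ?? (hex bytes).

MEM[0x11,0x21,0x02] = 8a a0 a4

[0] 0x02->0x22 len=6 : a4 74 0b 42 b6 d6
[1] 0x22->0x02 len=4 : a4 74 0b 42
[2] 0x11->0x1e len=8 : 8a 40 79 a0 57 43 97 23
[3] 0x07->0x1c len=3 : d6 65 c5
[4] 0x0b->0x1c len=3 : 09 15 b7
[5] 0x08->0x03 len=4 : 65 c5 3f 09
query mem[0x11]=0x8a, mem[0x21]=0xa0, mem[0x02]=0xa4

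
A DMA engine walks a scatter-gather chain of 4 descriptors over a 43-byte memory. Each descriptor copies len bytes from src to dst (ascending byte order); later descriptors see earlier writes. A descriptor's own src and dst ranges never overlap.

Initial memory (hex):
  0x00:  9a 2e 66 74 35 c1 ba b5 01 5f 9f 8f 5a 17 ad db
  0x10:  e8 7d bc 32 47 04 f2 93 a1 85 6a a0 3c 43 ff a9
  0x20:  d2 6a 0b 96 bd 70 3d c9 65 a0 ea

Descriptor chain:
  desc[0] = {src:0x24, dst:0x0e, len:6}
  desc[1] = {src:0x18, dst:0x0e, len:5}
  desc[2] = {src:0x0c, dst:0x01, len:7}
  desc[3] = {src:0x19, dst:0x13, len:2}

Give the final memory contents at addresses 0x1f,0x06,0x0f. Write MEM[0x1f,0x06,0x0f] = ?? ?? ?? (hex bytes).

D0: mem[0x0e..0x13] <- [bd 70 3d c9 65 a0]
D1: mem[0x0e..0x12] <- [a1 85 6a a0 3c]
D2: mem[0x01..0x07] <- [5a 17 a1 85 6a a0 3c]
D3: mem[0x13..0x14] <- [85 6a]
query mem[0x1f]=0xa9, mem[0x06]=0xa0, mem[0x0f]=0x85

MEM[0x1f,0x06,0x0f] = a9 a0 85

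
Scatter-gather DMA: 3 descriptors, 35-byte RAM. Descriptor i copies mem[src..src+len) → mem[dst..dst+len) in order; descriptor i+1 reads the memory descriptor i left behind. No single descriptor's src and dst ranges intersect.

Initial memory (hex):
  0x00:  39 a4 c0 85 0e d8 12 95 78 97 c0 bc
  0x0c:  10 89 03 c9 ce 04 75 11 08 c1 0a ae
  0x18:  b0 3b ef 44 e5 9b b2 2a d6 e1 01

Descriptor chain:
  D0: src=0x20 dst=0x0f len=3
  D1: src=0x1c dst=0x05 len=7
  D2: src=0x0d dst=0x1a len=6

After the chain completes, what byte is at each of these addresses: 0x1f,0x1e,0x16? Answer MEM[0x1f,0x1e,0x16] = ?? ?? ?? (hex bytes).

MEM[0x1f,0x1e,0x16] = 75 01 0a

D0: mem[0x0f..0x11] <- [d6 e1 01]
D1: mem[0x05..0x0b] <- [e5 9b b2 2a d6 e1 01]
D2: mem[0x1a..0x1f] <- [89 03 d6 e1 01 75]
query mem[0x1f]=0x75, mem[0x1e]=0x01, mem[0x16]=0x0a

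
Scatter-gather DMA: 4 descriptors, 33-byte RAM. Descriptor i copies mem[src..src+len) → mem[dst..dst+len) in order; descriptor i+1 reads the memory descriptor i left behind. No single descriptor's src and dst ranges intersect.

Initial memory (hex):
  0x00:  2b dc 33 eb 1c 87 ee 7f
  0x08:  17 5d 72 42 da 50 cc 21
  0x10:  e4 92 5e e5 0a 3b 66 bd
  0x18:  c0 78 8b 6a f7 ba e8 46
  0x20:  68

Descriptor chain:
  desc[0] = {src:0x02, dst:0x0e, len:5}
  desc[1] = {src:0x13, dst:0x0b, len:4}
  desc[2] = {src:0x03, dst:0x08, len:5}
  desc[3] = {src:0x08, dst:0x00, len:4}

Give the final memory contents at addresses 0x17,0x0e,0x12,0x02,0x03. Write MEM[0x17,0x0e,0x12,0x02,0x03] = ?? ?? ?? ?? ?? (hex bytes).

#0 dst[0x0e+5] := {0x33,0xeb,0x1c,0x87,0xee}
#1 dst[0x0b+4] := {0xe5,0x0a,0x3b,0x66}
#2 dst[0x08+5] := {0xeb,0x1c,0x87,0xee,0x7f}
#3 dst[0x00+4] := {0xeb,0x1c,0x87,0xee}
query mem[0x17]=0xbd, mem[0x0e]=0x66, mem[0x12]=0xee, mem[0x02]=0x87, mem[0x03]=0xee

MEM[0x17,0x0e,0x12,0x02,0x03] = bd 66 ee 87 ee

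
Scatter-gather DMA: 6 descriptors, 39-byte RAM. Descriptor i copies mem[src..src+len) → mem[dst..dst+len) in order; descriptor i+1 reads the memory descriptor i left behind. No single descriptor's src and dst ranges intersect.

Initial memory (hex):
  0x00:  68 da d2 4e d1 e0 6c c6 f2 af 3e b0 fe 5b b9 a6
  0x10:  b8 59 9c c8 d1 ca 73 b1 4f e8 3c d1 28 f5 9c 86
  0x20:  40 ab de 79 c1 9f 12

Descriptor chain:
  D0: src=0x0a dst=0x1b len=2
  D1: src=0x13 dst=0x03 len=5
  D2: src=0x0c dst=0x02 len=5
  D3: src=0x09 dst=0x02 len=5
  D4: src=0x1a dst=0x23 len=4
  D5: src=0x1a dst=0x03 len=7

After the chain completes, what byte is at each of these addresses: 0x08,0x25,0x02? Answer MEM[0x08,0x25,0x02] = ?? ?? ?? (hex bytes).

MEM[0x08,0x25,0x02] = 86 b0 af

#0 dst[0x1b+2] := {0x3e,0xb0}
#1 dst[0x03+5] := {0xc8,0xd1,0xca,0x73,0xb1}
#2 dst[0x02+5] := {0xfe,0x5b,0xb9,0xa6,0xb8}
#3 dst[0x02+5] := {0xaf,0x3e,0xb0,0xfe,0x5b}
#4 dst[0x23+4] := {0x3c,0x3e,0xb0,0xf5}
#5 dst[0x03+7] := {0x3c,0x3e,0xb0,0xf5,0x9c,0x86,0x40}
query mem[0x08]=0x86, mem[0x25]=0xb0, mem[0x02]=0xaf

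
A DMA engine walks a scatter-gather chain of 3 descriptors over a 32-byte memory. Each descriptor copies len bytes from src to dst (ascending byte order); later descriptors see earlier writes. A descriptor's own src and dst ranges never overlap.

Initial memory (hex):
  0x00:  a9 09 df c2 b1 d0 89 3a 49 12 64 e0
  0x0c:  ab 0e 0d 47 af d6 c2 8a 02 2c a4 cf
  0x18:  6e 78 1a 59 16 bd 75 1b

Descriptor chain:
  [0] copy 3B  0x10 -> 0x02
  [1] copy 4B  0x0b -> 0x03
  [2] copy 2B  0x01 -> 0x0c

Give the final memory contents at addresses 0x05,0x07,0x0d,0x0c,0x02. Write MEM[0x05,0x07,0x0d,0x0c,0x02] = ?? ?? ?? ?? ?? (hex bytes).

[0] 0x10->0x02 len=3 : af d6 c2
[1] 0x0b->0x03 len=4 : e0 ab 0e 0d
[2] 0x01->0x0c len=2 : 09 af
query mem[0x05]=0x0e, mem[0x07]=0x3a, mem[0x0d]=0xaf, mem[0x0c]=0x09, mem[0x02]=0xaf

MEM[0x05,0x07,0x0d,0x0c,0x02] = 0e 3a af 09 af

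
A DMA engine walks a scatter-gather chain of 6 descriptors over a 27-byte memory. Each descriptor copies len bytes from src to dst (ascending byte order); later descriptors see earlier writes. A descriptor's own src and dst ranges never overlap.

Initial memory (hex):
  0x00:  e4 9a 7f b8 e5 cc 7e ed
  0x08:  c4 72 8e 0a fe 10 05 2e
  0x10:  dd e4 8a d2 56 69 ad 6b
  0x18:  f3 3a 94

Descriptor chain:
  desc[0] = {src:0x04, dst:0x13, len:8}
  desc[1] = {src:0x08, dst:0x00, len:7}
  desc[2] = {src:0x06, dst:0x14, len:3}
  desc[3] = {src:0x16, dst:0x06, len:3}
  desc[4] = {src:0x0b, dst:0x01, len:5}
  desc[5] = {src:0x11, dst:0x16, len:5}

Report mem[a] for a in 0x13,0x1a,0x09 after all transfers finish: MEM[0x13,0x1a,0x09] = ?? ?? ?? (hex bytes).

MEM[0x13,0x1a,0x09] = e5 ed 72

D0: mem[0x13..0x1a] <- [e5 cc 7e ed c4 72 8e 0a]
D1: mem[0x00..0x06] <- [c4 72 8e 0a fe 10 05]
D2: mem[0x14..0x16] <- [05 ed c4]
D3: mem[0x06..0x08] <- [c4 c4 72]
D4: mem[0x01..0x05] <- [0a fe 10 05 2e]
D5: mem[0x16..0x1a] <- [e4 8a e5 05 ed]
query mem[0x13]=0xe5, mem[0x1a]=0xed, mem[0x09]=0x72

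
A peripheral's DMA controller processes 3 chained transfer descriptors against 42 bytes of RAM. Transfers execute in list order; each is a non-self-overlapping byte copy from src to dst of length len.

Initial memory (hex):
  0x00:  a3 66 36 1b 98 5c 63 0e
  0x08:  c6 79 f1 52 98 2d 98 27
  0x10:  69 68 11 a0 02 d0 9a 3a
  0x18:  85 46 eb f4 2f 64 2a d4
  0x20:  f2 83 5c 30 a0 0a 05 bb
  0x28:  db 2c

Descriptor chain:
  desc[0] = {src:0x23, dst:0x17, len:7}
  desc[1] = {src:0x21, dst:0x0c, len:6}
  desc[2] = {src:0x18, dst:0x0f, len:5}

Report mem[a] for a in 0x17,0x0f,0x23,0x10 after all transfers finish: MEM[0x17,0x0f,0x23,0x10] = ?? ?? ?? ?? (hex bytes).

MEM[0x17,0x0f,0x23,0x10] = 30 a0 30 0a

  after D0: wrote 7B at 0x17 = 30a00a05bbdb2c
  after D1: wrote 6B at 0x0c = 835c30a00a05
  after D2: wrote 5B at 0x0f = a00a05bbdb
query mem[0x17]=0x30, mem[0x0f]=0xa0, mem[0x23]=0x30, mem[0x10]=0x0a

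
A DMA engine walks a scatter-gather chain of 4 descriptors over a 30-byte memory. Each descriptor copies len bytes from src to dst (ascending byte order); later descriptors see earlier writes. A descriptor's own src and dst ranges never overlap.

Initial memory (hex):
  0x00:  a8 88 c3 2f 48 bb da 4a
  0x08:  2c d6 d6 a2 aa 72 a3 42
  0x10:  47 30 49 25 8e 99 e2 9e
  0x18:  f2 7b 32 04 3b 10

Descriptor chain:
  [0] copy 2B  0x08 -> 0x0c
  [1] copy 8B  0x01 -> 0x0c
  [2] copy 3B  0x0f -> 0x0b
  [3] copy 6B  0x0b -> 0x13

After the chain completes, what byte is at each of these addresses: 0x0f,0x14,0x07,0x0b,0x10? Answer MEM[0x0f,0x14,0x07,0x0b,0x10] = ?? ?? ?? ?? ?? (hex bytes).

MEM[0x0f,0x14,0x07,0x0b,0x10] = 48 bb 4a 48 bb

D0: mem[0x0c..0x0d] <- [2c d6]
D1: mem[0x0c..0x13] <- [88 c3 2f 48 bb da 4a 2c]
D2: mem[0x0b..0x0d] <- [48 bb da]
D3: mem[0x13..0x18] <- [48 bb da 2f 48 bb]
query mem[0x0f]=0x48, mem[0x14]=0xbb, mem[0x07]=0x4a, mem[0x0b]=0x48, mem[0x10]=0xbb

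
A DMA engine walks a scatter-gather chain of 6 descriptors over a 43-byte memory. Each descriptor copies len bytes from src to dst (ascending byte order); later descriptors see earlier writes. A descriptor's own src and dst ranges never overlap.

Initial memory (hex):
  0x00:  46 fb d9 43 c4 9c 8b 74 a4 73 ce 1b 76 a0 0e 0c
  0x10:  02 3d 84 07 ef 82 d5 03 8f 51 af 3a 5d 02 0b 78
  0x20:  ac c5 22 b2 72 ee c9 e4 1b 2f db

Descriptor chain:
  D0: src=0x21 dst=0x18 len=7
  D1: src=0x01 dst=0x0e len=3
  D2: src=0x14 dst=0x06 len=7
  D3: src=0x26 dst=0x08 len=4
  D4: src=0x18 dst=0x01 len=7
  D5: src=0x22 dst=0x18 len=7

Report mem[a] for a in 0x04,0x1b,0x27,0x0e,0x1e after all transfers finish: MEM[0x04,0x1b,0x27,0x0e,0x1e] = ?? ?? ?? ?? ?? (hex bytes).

MEM[0x04,0x1b,0x27,0x0e,0x1e] = 72 ee e4 fb 1b

[0] 0x21->0x18 len=7 : c5 22 b2 72 ee c9 e4
[1] 0x01->0x0e len=3 : fb d9 43
[2] 0x14->0x06 len=7 : ef 82 d5 03 c5 22 b2
[3] 0x26->0x08 len=4 : c9 e4 1b 2f
[4] 0x18->0x01 len=7 : c5 22 b2 72 ee c9 e4
[5] 0x22->0x18 len=7 : 22 b2 72 ee c9 e4 1b
query mem[0x04]=0x72, mem[0x1b]=0xee, mem[0x27]=0xe4, mem[0x0e]=0xfb, mem[0x1e]=0x1b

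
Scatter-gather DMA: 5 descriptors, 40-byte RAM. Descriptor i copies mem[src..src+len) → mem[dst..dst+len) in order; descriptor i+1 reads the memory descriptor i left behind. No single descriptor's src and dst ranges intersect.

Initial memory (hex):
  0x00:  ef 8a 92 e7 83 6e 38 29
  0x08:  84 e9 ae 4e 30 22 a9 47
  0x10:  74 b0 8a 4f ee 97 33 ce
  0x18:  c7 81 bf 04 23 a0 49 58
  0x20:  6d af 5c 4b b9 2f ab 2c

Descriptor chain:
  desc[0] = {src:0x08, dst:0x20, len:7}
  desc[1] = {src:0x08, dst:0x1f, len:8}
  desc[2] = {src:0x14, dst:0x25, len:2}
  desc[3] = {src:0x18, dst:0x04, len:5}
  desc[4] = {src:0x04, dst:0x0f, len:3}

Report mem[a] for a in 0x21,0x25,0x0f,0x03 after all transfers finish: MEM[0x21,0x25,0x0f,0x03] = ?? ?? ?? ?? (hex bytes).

#0 dst[0x20+7] := {0x84,0xe9,0xae,0x4e,0x30,0x22,0xa9}
#1 dst[0x1f+8] := {0x84,0xe9,0xae,0x4e,0x30,0x22,0xa9,0x47}
#2 dst[0x25+2] := {0xee,0x97}
#3 dst[0x04+5] := {0xc7,0x81,0xbf,0x04,0x23}
#4 dst[0x0f+3] := {0xc7,0x81,0xbf}
query mem[0x21]=0xae, mem[0x25]=0xee, mem[0x0f]=0xc7, mem[0x03]=0xe7

MEM[0x21,0x25,0x0f,0x03] = ae ee c7 e7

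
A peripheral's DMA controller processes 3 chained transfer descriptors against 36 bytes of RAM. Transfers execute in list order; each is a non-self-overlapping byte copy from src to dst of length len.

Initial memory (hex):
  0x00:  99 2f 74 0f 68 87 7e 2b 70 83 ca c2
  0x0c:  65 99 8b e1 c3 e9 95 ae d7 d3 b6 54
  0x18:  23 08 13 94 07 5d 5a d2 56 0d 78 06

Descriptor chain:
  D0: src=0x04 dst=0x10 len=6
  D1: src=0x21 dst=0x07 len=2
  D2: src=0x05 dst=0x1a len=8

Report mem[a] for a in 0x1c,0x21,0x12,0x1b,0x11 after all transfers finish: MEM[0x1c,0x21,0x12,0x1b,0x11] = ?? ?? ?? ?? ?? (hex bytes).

MEM[0x1c,0x21,0x12,0x1b,0x11] = 0d 65 7e 7e 87

[0] 0x04->0x10 len=6 : 68 87 7e 2b 70 83
[1] 0x21->0x07 len=2 : 0d 78
[2] 0x05->0x1a len=8 : 87 7e 0d 78 83 ca c2 65
query mem[0x1c]=0x0d, mem[0x21]=0x65, mem[0x12]=0x7e, mem[0x1b]=0x7e, mem[0x11]=0x87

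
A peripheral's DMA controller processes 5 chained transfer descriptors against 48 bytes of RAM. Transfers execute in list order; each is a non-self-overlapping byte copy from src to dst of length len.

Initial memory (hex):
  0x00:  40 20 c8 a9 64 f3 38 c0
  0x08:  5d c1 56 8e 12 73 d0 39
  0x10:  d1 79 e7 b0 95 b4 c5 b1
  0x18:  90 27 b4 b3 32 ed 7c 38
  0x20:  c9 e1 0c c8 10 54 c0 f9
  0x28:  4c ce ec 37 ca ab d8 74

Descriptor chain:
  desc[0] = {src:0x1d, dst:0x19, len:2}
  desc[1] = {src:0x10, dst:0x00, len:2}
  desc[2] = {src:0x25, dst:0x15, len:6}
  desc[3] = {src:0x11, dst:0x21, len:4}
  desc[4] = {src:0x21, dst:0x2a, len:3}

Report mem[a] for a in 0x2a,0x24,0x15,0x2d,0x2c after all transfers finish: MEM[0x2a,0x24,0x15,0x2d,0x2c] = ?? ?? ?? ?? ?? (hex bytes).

D0: mem[0x19..0x1a] <- [ed 7c]
D1: mem[0x00..0x01] <- [d1 79]
D2: mem[0x15..0x1a] <- [54 c0 f9 4c ce ec]
D3: mem[0x21..0x24] <- [79 e7 b0 95]
D4: mem[0x2a..0x2c] <- [79 e7 b0]
query mem[0x2a]=0x79, mem[0x24]=0x95, mem[0x15]=0x54, mem[0x2d]=0xab, mem[0x2c]=0xb0

MEM[0x2a,0x24,0x15,0x2d,0x2c] = 79 95 54 ab b0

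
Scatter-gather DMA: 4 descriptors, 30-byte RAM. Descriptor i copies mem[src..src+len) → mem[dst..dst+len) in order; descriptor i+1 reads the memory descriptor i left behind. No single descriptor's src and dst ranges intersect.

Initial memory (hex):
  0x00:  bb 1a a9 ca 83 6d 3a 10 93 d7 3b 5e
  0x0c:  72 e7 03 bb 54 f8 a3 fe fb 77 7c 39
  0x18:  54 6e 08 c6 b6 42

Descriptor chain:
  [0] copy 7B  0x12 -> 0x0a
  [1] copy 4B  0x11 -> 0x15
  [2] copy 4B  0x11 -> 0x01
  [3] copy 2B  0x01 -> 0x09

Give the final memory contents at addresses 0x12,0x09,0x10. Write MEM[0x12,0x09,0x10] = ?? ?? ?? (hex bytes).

#0 dst[0x0a+7] := {0xa3,0xfe,0xfb,0x77,0x7c,0x39,0x54}
#1 dst[0x15+4] := {0xf8,0xa3,0xfe,0xfb}
#2 dst[0x01+4] := {0xf8,0xa3,0xfe,0xfb}
#3 dst[0x09+2] := {0xf8,0xa3}
query mem[0x12]=0xa3, mem[0x09]=0xf8, mem[0x10]=0x54

MEM[0x12,0x09,0x10] = a3 f8 54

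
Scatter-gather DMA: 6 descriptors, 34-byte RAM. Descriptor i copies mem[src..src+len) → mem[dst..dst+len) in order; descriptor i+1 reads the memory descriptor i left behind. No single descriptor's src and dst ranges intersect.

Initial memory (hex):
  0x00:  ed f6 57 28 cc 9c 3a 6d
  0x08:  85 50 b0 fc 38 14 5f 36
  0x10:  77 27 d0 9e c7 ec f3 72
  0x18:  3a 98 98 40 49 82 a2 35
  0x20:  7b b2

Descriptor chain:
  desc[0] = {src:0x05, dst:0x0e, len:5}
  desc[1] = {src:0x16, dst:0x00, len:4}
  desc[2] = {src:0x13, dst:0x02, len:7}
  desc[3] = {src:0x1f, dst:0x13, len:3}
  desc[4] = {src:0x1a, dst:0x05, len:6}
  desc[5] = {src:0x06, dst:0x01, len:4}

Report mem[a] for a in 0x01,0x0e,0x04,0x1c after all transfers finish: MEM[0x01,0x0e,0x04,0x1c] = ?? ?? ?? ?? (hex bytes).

D0: mem[0x0e..0x12] <- [9c 3a 6d 85 50]
D1: mem[0x00..0x03] <- [f3 72 3a 98]
D2: mem[0x02..0x08] <- [9e c7 ec f3 72 3a 98]
D3: mem[0x13..0x15] <- [35 7b b2]
D4: mem[0x05..0x0a] <- [98 40 49 82 a2 35]
D5: mem[0x01..0x04] <- [40 49 82 a2]
query mem[0x01]=0x40, mem[0x0e]=0x9c, mem[0x04]=0xa2, mem[0x1c]=0x49

MEM[0x01,0x0e,0x04,0x1c] = 40 9c a2 49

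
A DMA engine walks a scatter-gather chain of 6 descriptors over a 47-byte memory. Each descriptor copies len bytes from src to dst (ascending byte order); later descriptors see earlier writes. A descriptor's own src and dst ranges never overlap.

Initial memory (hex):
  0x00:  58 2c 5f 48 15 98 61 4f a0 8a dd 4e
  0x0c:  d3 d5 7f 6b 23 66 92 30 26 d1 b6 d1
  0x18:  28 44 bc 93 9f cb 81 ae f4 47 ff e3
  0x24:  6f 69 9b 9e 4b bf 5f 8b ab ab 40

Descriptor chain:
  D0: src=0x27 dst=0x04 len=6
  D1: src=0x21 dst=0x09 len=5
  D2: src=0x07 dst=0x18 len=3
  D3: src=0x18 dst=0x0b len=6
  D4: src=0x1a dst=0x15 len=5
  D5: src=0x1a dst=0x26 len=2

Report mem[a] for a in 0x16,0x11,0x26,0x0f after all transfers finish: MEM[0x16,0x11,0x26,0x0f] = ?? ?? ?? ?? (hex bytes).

MEM[0x16,0x11,0x26,0x0f] = 93 66 47 9f

[0] 0x27->0x04 len=6 : 9e 4b bf 5f 8b ab
[1] 0x21->0x09 len=5 : 47 ff e3 6f 69
[2] 0x07->0x18 len=3 : 5f 8b 47
[3] 0x18->0x0b len=6 : 5f 8b 47 93 9f cb
[4] 0x1a->0x15 len=5 : 47 93 9f cb 81
[5] 0x1a->0x26 len=2 : 47 93
query mem[0x16]=0x93, mem[0x11]=0x66, mem[0x26]=0x47, mem[0x0f]=0x9f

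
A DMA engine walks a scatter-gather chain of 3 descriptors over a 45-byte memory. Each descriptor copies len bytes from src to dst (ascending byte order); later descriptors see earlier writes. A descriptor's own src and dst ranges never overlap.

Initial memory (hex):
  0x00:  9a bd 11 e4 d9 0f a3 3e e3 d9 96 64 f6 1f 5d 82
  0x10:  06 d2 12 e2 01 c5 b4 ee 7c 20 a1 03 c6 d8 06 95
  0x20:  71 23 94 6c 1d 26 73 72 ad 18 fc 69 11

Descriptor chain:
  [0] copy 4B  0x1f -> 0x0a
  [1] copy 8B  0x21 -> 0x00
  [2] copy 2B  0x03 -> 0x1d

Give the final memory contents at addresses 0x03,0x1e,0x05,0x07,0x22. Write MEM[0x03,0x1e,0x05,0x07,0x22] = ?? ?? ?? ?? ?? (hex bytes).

D0: mem[0x0a..0x0d] <- [95 71 23 94]
D1: mem[0x00..0x07] <- [23 94 6c 1d 26 73 72 ad]
D2: mem[0x1d..0x1e] <- [1d 26]
query mem[0x03]=0x1d, mem[0x1e]=0x26, mem[0x05]=0x73, mem[0x07]=0xad, mem[0x22]=0x94

MEM[0x03,0x1e,0x05,0x07,0x22] = 1d 26 73 ad 94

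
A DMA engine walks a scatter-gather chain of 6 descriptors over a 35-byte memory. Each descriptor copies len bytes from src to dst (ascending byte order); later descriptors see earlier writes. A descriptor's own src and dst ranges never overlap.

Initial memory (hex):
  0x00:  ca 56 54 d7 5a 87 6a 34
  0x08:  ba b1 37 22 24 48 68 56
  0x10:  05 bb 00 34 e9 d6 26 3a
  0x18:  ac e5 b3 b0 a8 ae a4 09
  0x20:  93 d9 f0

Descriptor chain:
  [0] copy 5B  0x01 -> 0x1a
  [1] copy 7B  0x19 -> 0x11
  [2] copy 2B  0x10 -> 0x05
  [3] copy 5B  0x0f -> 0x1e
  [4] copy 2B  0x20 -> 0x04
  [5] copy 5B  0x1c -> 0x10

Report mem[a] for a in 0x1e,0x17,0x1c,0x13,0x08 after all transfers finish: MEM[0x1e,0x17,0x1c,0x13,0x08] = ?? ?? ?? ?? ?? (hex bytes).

MEM[0x1e,0x17,0x1c,0x13,0x08] = 56 09 d7 05 ba

D0: mem[0x1a..0x1e] <- [56 54 d7 5a 87]
D1: mem[0x11..0x17] <- [e5 56 54 d7 5a 87 09]
D2: mem[0x05..0x06] <- [05 e5]
D3: mem[0x1e..0x22] <- [56 05 e5 56 54]
D4: mem[0x04..0x05] <- [e5 56]
D5: mem[0x10..0x14] <- [d7 5a 56 05 e5]
query mem[0x1e]=0x56, mem[0x17]=0x09, mem[0x1c]=0xd7, mem[0x13]=0x05, mem[0x08]=0xba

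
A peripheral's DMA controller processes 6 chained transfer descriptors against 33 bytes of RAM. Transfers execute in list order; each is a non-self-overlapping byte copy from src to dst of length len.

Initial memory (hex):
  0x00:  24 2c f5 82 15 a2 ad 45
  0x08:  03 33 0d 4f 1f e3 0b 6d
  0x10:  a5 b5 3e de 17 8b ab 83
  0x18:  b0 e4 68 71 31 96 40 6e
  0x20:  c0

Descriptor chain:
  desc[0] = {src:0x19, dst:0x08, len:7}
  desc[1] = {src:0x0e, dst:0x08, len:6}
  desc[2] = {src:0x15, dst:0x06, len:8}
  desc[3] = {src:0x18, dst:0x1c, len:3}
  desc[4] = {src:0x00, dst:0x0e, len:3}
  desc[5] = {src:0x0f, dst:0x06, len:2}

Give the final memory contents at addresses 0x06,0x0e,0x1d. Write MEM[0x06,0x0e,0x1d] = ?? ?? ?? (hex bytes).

MEM[0x06,0x0e,0x1d] = 2c 24 e4

D0: mem[0x08..0x0e] <- [e4 68 71 31 96 40 6e]
D1: mem[0x08..0x0d] <- [6e 6d a5 b5 3e de]
D2: mem[0x06..0x0d] <- [8b ab 83 b0 e4 68 71 31]
D3: mem[0x1c..0x1e] <- [b0 e4 68]
D4: mem[0x0e..0x10] <- [24 2c f5]
D5: mem[0x06..0x07] <- [2c f5]
query mem[0x06]=0x2c, mem[0x0e]=0x24, mem[0x1d]=0xe4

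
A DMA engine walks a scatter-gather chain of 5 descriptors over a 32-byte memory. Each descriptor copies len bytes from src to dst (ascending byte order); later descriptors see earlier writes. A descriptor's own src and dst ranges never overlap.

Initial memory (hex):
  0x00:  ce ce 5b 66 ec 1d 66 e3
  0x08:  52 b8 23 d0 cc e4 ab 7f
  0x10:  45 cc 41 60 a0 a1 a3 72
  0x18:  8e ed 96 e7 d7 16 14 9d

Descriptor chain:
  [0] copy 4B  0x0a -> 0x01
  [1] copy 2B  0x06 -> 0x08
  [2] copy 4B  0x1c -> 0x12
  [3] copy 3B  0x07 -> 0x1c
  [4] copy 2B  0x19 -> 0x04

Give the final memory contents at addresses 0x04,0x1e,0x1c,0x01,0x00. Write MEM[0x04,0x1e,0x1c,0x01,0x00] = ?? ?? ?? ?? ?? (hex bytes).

[0] 0x0a->0x01 len=4 : 23 d0 cc e4
[1] 0x06->0x08 len=2 : 66 e3
[2] 0x1c->0x12 len=4 : d7 16 14 9d
[3] 0x07->0x1c len=3 : e3 66 e3
[4] 0x19->0x04 len=2 : ed 96
query mem[0x04]=0xed, mem[0x1e]=0xe3, mem[0x1c]=0xe3, mem[0x01]=0x23, mem[0x00]=0xce

MEM[0x04,0x1e,0x1c,0x01,0x00] = ed e3 e3 23 ce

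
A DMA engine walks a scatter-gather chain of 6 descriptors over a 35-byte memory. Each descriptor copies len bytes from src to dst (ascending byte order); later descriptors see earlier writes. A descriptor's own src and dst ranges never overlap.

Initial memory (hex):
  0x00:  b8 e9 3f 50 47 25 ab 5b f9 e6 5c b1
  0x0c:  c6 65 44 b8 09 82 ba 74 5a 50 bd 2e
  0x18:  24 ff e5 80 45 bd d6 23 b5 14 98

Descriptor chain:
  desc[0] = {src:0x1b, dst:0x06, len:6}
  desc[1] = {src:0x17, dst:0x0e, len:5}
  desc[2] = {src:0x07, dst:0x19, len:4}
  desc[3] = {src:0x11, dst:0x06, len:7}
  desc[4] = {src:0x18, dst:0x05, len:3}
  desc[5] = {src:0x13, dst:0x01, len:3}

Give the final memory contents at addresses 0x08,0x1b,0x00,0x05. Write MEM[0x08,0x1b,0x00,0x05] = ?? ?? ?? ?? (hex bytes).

[0] 0x1b->0x06 len=6 : 80 45 bd d6 23 b5
[1] 0x17->0x0e len=5 : 2e 24 ff e5 80
[2] 0x07->0x19 len=4 : 45 bd d6 23
[3] 0x11->0x06 len=7 : e5 80 74 5a 50 bd 2e
[4] 0x18->0x05 len=3 : 24 45 bd
[5] 0x13->0x01 len=3 : 74 5a 50
query mem[0x08]=0x74, mem[0x1b]=0xd6, mem[0x00]=0xb8, mem[0x05]=0x24

MEM[0x08,0x1b,0x00,0x05] = 74 d6 b8 24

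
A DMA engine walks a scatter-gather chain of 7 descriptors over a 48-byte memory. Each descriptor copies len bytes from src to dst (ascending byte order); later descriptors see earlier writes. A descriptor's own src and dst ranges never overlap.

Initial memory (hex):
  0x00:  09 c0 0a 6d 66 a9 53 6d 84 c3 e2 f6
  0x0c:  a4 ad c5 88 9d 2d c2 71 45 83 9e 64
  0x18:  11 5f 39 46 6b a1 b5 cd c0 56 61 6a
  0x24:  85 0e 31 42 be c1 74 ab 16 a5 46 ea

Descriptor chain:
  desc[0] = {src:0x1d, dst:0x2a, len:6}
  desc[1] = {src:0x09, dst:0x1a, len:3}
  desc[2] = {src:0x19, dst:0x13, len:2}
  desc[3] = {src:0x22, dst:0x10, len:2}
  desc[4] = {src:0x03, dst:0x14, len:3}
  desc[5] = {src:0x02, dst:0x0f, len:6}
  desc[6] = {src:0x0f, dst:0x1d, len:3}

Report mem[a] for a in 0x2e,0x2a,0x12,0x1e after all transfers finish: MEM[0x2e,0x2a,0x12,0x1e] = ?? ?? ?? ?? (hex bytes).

MEM[0x2e,0x2a,0x12,0x1e] = 56 a1 a9 6d

  after D0: wrote 6B at 0x2a = a1b5cdc05661
  after D1: wrote 3B at 0x1a = c3e2f6
  after D2: wrote 2B at 0x13 = 5fc3
  after D3: wrote 2B at 0x10 = 616a
  after D4: wrote 3B at 0x14 = 6d66a9
  after D5: wrote 6B at 0x0f = 0a6d66a9536d
  after D6: wrote 3B at 0x1d = 0a6d66
query mem[0x2e]=0x56, mem[0x2a]=0xa1, mem[0x12]=0xa9, mem[0x1e]=0x6d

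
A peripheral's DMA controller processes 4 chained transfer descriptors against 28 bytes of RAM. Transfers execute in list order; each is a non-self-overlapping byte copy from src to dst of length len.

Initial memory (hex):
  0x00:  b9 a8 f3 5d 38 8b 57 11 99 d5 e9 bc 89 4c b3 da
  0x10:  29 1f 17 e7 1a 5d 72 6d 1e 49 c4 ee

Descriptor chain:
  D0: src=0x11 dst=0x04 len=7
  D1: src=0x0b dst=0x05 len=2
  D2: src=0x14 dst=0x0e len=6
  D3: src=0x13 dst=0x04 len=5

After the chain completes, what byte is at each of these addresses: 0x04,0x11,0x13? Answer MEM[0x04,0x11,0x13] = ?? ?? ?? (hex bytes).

  after D0: wrote 7B at 0x04 = 1f17e71a5d726d
  after D1: wrote 2B at 0x05 = bc89
  after D2: wrote 6B at 0x0e = 1a5d726d1e49
  after D3: wrote 5B at 0x04 = 491a5d726d
query mem[0x04]=0x49, mem[0x11]=0x6d, mem[0x13]=0x49

MEM[0x04,0x11,0x13] = 49 6d 49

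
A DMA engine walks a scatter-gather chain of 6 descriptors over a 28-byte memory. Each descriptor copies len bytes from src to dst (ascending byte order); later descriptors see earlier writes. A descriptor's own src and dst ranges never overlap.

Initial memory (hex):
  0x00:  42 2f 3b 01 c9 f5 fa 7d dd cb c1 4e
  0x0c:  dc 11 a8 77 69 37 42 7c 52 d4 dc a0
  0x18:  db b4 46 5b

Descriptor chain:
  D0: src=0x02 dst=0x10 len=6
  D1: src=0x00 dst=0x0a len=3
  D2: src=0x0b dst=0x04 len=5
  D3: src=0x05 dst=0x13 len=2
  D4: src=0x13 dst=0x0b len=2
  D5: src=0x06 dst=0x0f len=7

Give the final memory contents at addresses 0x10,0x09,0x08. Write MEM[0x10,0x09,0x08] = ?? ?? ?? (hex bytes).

MEM[0x10,0x09,0x08] = a8 cb 77

[0] 0x02->0x10 len=6 : 3b 01 c9 f5 fa 7d
[1] 0x00->0x0a len=3 : 42 2f 3b
[2] 0x0b->0x04 len=5 : 2f 3b 11 a8 77
[3] 0x05->0x13 len=2 : 3b 11
[4] 0x13->0x0b len=2 : 3b 11
[5] 0x06->0x0f len=7 : 11 a8 77 cb 42 3b 11
query mem[0x10]=0xa8, mem[0x09]=0xcb, mem[0x08]=0x77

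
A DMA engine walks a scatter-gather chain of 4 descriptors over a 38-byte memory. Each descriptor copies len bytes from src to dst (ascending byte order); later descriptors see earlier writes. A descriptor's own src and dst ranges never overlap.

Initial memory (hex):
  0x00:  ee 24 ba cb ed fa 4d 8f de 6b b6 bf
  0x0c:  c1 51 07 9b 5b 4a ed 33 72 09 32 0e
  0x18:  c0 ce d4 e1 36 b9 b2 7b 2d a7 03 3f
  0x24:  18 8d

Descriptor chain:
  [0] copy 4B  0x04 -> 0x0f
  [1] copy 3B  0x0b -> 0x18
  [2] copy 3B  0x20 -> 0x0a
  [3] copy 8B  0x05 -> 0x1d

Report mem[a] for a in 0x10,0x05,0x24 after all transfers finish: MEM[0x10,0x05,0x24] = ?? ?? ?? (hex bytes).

MEM[0x10,0x05,0x24] = fa fa 03

[0] 0x04->0x0f len=4 : ed fa 4d 8f
[1] 0x0b->0x18 len=3 : bf c1 51
[2] 0x20->0x0a len=3 : 2d a7 03
[3] 0x05->0x1d len=8 : fa 4d 8f de 6b 2d a7 03
query mem[0x10]=0xfa, mem[0x05]=0xfa, mem[0x24]=0x03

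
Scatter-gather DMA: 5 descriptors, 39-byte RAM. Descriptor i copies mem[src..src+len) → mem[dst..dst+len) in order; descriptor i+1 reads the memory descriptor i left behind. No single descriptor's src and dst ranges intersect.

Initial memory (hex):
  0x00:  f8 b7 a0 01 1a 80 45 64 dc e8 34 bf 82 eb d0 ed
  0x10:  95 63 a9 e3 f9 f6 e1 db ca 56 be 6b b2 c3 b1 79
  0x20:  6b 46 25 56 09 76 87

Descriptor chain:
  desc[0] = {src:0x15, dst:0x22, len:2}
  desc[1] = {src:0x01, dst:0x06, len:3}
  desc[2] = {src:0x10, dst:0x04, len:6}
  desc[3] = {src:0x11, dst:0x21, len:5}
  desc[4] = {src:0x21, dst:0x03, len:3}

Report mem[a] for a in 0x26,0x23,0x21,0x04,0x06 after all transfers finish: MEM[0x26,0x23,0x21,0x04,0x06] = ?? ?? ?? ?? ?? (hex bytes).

[0] 0x15->0x22 len=2 : f6 e1
[1] 0x01->0x06 len=3 : b7 a0 01
[2] 0x10->0x04 len=6 : 95 63 a9 e3 f9 f6
[3] 0x11->0x21 len=5 : 63 a9 e3 f9 f6
[4] 0x21->0x03 len=3 : 63 a9 e3
query mem[0x26]=0x87, mem[0x23]=0xe3, mem[0x21]=0x63, mem[0x04]=0xa9, mem[0x06]=0xa9

MEM[0x26,0x23,0x21,0x04,0x06] = 87 e3 63 a9 a9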